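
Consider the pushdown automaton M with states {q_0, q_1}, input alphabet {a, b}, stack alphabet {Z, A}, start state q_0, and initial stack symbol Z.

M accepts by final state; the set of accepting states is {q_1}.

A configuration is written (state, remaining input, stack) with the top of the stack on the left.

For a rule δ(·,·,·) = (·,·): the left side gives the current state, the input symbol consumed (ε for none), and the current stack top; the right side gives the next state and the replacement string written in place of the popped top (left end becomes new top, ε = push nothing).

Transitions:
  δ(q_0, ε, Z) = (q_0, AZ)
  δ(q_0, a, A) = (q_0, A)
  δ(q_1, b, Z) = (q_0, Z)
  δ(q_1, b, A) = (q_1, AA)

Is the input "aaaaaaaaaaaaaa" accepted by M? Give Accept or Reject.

Reject

No computation consumes all input and reaches a final state.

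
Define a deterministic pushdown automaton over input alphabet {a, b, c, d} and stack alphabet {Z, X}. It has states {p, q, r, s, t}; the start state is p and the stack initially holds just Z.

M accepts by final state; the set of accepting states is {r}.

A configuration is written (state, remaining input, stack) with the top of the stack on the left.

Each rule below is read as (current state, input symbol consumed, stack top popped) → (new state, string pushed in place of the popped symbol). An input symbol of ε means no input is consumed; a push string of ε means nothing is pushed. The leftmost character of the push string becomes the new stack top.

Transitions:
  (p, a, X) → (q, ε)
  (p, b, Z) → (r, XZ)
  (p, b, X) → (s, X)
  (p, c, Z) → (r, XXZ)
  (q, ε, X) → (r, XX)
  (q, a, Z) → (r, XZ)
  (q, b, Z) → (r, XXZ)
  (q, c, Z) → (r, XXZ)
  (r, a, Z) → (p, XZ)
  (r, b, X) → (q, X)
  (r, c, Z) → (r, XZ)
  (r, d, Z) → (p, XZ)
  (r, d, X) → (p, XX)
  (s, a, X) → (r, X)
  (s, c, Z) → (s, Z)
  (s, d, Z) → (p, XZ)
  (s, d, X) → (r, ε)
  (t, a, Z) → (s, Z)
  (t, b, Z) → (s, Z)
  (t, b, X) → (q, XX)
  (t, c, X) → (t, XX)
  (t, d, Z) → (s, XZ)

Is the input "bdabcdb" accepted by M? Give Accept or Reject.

(p, bdabcdb, Z) ⊢ (r, dabcdb, XZ) ⊢ (p, abcdb, XXZ) ⊢ (q, bcdb, XZ) ⊢ (r, bcdb, XXZ) ⊢ (q, cdb, XXZ) ⊢ (r, cdb, XXXZ)
No transition applies at (r, cdb, XXXZ); input not fully consumed.

Reject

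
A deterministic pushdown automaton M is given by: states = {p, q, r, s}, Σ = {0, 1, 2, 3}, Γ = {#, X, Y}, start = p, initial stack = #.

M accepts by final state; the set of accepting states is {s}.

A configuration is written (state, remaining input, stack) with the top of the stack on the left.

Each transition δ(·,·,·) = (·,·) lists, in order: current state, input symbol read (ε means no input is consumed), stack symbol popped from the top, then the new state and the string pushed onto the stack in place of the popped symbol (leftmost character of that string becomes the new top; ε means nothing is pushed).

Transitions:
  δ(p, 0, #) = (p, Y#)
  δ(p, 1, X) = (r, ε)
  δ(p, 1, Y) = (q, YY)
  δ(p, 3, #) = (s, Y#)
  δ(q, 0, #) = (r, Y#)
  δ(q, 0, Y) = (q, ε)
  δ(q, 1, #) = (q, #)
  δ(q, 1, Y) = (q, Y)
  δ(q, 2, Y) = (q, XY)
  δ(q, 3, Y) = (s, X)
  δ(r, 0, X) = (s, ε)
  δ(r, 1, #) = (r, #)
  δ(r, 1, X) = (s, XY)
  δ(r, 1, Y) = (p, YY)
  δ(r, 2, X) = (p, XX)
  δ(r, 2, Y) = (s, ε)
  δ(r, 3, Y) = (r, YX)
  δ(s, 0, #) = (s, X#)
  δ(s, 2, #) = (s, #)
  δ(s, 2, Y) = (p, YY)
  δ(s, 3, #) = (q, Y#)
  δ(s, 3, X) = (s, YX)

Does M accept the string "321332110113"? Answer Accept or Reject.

Accept

(p, 321332110113, #)
  read 3, top #: go to s, push Y# → (s, 21332110113, Y#)
  read 2, top Y: go to p, push YY → (p, 1332110113, YY#)
  read 1, top Y: go to q, push YY → (q, 332110113, YYY#)
  read 3, top Y: go to s, push X → (s, 32110113, XYY#)
  read 3, top X: go to s, push YX → (s, 2110113, YXYY#)
  read 2, top Y: go to p, push YY → (p, 110113, YYXYY#)
  read 1, top Y: go to q, push YY → (q, 10113, YYYXYY#)
  read 1, top Y: go to q, push Y → (q, 0113, YYYXYY#)
  read 0, top Y: go to q, push ε → (q, 113, YYXYY#)
  read 1, top Y: go to q, push Y → (q, 13, YYXYY#)
  read 1, top Y: go to q, push Y → (q, 3, YYXYY#)
  read 3, top Y: go to s, push X → (s, ε, XYXYY#)
All input consumed; state s ∈ F.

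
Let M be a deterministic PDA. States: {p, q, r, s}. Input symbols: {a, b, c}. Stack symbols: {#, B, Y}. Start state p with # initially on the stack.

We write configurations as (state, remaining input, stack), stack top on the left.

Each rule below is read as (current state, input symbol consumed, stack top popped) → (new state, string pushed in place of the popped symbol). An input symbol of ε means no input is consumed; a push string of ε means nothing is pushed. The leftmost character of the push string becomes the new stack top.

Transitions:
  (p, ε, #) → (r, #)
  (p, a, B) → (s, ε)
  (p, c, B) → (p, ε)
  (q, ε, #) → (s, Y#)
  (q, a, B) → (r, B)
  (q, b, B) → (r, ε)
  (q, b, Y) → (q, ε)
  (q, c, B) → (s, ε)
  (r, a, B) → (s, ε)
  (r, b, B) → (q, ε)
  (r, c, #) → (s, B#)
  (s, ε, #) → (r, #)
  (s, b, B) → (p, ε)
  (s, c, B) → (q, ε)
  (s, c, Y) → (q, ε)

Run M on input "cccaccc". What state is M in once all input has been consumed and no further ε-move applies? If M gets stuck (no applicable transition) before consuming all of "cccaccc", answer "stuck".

(p, cccaccc, #)
  ε-move, top #: go to r, push # → (r, cccaccc, #)
  read c, top #: go to s, push B# → (s, ccaccc, B#)
  read c, top B: go to q, push ε → (q, caccc, #)
  ε-move, top #: go to s, push Y# → (s, caccc, Y#)
  read c, top Y: go to q, push ε → (q, accc, #)
  ε-move, top #: go to s, push Y# → (s, accc, Y#)
No transition for (s, a, top Y); M blocks with input accc remaining.

stuck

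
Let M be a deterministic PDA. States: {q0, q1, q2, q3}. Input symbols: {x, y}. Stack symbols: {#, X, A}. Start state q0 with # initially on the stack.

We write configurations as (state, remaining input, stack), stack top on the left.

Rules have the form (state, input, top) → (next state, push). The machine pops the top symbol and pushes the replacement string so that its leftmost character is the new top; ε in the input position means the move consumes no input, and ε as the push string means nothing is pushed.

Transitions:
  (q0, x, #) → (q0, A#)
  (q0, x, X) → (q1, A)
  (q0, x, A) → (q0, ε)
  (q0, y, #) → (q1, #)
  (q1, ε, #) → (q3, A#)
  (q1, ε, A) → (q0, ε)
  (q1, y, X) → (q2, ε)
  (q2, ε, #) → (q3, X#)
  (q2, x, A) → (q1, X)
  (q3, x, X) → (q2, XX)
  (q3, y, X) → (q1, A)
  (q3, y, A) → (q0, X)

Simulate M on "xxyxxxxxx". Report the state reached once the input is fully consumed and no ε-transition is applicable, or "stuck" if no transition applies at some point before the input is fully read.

stuck

(q0, xxyxxxxxx, #)
  read x, top #: go to q0, push A# → (q0, xyxxxxxx, A#)
  read x, top A: go to q0, push ε → (q0, yxxxxxx, #)
  read y, top #: go to q1, push # → (q1, xxxxxx, #)
  ε-move, top #: go to q3, push A# → (q3, xxxxxx, A#)
No transition for (q3, x, top A); M blocks with input xxxxxx remaining.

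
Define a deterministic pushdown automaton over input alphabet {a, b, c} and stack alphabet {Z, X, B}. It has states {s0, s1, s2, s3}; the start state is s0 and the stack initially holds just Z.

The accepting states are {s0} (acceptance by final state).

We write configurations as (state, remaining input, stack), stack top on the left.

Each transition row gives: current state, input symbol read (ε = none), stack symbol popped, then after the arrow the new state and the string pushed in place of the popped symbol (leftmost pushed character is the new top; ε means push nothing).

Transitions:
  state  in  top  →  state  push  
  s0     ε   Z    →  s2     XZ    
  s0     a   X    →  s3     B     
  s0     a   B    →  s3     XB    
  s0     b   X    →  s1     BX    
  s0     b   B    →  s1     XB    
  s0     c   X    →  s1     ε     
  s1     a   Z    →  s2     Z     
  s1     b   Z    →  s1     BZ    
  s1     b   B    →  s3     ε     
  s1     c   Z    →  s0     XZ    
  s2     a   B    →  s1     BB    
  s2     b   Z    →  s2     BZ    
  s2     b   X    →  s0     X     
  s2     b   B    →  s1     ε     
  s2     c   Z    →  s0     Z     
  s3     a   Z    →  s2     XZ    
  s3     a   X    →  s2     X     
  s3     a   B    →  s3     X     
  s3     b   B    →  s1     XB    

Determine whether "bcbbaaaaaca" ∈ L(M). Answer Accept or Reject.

Reject

(s0, bcbbaaaaaca, Z)
  ε-move, top Z: go to s2, push XZ → (s2, bcbbaaaaaca, XZ)
  read b, top X: go to s0, push X → (s0, cbbaaaaaca, XZ)
  read c, top X: go to s1, push ε → (s1, bbaaaaaca, Z)
  read b, top Z: go to s1, push BZ → (s1, baaaaaca, BZ)
  read b, top B: go to s3, push ε → (s3, aaaaaca, Z)
  read a, top Z: go to s2, push XZ → (s2, aaaaca, XZ)
No transition applies at (s2, aaaaca, XZ); input not fully consumed.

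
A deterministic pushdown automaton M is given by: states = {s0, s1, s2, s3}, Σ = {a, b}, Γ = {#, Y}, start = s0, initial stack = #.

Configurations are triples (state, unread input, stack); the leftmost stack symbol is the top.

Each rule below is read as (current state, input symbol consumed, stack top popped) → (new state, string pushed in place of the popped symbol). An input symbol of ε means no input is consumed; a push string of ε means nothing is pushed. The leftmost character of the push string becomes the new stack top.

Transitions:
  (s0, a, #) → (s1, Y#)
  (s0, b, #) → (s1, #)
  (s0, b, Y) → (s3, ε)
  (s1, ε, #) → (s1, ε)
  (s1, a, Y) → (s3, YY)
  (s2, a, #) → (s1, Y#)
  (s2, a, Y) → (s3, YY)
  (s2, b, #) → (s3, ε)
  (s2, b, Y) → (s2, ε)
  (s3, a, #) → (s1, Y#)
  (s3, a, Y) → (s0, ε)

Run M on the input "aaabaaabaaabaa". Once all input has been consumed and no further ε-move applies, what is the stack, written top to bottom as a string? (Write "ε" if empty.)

(s0, aaabaaabaaabaa, #)
  read a, top #: go to s1, push Y# → (s1, aabaaabaaabaa, Y#)
  read a, top Y: go to s3, push YY → (s3, abaaabaaabaa, YY#)
  read a, top Y: go to s0, push ε → (s0, baaabaaabaa, Y#)
  read b, top Y: go to s3, push ε → (s3, aaabaaabaa, #)
  read a, top #: go to s1, push Y# → (s1, aabaaabaa, Y#)
  read a, top Y: go to s3, push YY → (s3, abaaabaa, YY#)
  read a, top Y: go to s0, push ε → (s0, baaabaa, Y#)
  read b, top Y: go to s3, push ε → (s3, aaabaa, #)
  read a, top #: go to s1, push Y# → (s1, aabaa, Y#)
  read a, top Y: go to s3, push YY → (s3, abaa, YY#)
  read a, top Y: go to s0, push ε → (s0, baa, Y#)
  read b, top Y: go to s3, push ε → (s3, aa, #)
  read a, top #: go to s1, push Y# → (s1, a, Y#)
  read a, top Y: go to s3, push YY → (s3, ε, YY#)
All input consumed in state s3 with stack YY#.

YY#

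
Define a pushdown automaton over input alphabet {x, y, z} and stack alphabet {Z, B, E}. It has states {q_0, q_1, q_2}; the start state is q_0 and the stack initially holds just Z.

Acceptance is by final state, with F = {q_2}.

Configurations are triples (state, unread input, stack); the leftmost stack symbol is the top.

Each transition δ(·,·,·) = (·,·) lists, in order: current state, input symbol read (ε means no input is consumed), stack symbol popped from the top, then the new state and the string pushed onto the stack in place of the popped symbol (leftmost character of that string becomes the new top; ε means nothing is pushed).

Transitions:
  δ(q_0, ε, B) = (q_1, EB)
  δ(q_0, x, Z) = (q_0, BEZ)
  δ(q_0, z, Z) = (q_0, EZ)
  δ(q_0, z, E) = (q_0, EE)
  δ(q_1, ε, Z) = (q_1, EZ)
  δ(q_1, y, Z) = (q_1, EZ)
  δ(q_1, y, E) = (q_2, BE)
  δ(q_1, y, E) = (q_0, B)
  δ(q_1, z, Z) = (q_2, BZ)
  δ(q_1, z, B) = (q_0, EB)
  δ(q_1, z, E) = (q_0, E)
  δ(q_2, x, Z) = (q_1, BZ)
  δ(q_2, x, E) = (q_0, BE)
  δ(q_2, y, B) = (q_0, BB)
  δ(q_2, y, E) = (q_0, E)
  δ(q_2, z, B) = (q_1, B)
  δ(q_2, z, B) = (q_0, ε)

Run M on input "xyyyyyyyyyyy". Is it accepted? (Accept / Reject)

Accept

One accepting computation: (q_0, xyyyyyyyyyyy, Z) ⊢ (q_0, yyyyyyyyyyy, BEZ) ⊢ (q_1, yyyyyyyyyyy, EBEZ) ⊢ (q_2, yyyyyyyyyy, BEBEZ) ⊢ (q_0, yyyyyyyyy, BBEBEZ) ⊢ (q_1, yyyyyyyyy, EBBEBEZ) ⊢ (q_2, yyyyyyyy, BEBBEBEZ) ⊢ (q_0, yyyyyyy, BBEBBEBEZ) ⊢ (q_1, yyyyyyy, EBBEBBEBEZ) ⊢ (q_2, yyyyyy, BEBBEBBEBEZ) ⊢ (q_0, yyyyy, BBEBBEBBEBEZ) ⊢ (q_1, yyyyy, EBBEBBEBBEBEZ) ⊢ (q_2, yyyy, BEBBEBBEBBEBEZ) ⊢ (q_0, yyy, BBEBBEBBEBBEBEZ) ⊢ (q_1, yyy, EBBEBBEBBEBBEBEZ) ⊢ (q_2, yy, BEBBEBBEBBEBBEBEZ) ⊢ (q_0, y, BBEBBEBBEBBEBBEBEZ) ⊢ (q_1, y, EBBEBBEBBEBBEBBEBEZ) ⊢ (q_2, ε, BEBBEBBEBBEBBEBBEBEZ)
All input consumed and state q_2 ∈ F.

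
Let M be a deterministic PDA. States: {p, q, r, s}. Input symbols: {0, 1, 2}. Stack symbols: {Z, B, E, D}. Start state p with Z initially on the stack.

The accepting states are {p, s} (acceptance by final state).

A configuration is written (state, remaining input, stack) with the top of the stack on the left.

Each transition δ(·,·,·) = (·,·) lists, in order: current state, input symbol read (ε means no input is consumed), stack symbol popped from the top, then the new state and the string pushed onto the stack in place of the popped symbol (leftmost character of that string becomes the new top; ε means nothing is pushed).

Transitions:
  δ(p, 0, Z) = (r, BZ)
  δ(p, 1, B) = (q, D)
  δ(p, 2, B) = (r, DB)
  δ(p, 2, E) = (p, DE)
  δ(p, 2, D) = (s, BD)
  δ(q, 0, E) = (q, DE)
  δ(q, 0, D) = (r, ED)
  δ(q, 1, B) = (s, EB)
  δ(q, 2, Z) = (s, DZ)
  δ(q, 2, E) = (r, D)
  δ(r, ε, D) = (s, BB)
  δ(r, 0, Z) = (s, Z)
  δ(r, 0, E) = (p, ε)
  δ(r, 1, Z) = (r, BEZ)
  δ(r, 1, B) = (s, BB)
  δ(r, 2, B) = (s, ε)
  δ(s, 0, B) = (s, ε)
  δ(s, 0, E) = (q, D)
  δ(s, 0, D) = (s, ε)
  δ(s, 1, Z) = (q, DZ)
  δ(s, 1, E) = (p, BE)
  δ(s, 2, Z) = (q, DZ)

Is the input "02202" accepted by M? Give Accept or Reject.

Reject

(p, 02202, Z)
  read 0, top Z: go to r, push BZ → (r, 2202, BZ)
  read 2, top B: go to s, push ε → (s, 202, Z)
  read 2, top Z: go to q, push DZ → (q, 02, DZ)
  read 0, top D: go to r, push ED → (r, 2, EDZ)
No transition applies at (r, 2, EDZ); input not fully consumed.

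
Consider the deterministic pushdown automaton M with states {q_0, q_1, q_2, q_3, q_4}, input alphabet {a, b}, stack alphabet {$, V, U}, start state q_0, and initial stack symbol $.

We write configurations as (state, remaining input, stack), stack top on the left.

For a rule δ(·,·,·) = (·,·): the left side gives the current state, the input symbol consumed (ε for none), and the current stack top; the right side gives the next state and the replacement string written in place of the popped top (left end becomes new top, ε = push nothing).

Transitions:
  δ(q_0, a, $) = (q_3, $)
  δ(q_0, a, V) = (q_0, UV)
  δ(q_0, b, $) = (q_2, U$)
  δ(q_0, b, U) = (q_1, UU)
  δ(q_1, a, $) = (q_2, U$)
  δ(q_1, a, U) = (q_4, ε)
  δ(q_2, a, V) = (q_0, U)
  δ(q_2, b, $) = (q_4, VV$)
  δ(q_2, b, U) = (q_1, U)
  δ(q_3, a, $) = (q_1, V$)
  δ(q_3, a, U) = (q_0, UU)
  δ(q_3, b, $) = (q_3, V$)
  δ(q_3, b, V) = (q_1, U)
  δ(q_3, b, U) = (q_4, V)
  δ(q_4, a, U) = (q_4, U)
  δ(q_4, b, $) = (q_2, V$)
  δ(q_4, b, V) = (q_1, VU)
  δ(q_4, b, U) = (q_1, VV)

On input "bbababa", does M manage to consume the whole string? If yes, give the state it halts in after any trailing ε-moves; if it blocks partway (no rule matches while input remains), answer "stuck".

q_4

(q_0, bbababa, $) ⊢ (q_2, bababa, U$) ⊢ (q_1, ababa, U$) ⊢ (q_4, baba, $) ⊢ (q_2, aba, V$) ⊢ (q_0, ba, U$) ⊢ (q_1, a, UU$) ⊢ (q_4, ε, U$)
All input consumed; M is in state q_4.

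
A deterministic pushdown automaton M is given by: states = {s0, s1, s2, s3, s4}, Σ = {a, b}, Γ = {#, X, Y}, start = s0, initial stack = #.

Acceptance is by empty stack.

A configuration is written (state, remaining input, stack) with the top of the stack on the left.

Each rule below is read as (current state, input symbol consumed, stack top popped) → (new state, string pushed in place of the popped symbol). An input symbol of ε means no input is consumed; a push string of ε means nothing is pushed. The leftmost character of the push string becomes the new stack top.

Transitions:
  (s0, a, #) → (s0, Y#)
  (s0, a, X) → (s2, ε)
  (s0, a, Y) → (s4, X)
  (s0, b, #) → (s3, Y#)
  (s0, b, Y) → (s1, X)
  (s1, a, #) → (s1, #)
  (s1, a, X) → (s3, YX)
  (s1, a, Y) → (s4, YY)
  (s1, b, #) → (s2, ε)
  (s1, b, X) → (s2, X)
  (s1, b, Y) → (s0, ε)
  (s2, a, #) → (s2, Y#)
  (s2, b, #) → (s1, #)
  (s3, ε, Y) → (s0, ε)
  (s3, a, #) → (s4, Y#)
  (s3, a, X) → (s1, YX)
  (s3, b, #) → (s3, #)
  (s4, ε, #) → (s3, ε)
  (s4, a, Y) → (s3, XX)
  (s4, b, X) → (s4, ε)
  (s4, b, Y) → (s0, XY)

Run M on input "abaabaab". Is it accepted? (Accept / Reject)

(s0, abaabaab, #)
  read a, top #: go to s0, push Y# → (s0, baabaab, Y#)
  read b, top Y: go to s1, push X → (s1, aabaab, X#)
  read a, top X: go to s3, push YX → (s3, abaab, YX#)
  ε-move, top Y: go to s0, push ε → (s0, abaab, X#)
  read a, top X: go to s2, push ε → (s2, baab, #)
  read b, top #: go to s1, push # → (s1, aab, #)
  read a, top #: go to s1, push # → (s1, ab, #)
  read a, top #: go to s1, push # → (s1, b, #)
  read b, top #: go to s2, push ε → (s2, ε, ε)
All input consumed and the stack is empty.

Accept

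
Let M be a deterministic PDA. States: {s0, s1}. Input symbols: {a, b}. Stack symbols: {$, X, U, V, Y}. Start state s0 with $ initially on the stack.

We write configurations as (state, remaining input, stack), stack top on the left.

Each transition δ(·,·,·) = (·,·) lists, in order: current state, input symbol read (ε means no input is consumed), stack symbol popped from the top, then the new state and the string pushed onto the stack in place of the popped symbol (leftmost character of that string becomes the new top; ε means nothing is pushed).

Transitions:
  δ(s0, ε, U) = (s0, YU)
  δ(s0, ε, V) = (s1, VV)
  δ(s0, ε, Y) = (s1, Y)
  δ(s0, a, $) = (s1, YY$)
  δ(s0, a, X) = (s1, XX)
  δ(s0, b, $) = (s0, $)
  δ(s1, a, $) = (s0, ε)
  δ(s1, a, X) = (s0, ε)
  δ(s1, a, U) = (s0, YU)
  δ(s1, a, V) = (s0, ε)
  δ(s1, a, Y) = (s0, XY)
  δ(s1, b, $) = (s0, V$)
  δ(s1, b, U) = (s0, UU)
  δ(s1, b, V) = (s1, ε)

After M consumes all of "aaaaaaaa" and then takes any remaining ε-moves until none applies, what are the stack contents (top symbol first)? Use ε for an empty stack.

XYY$

(s0, aaaaaaaa, $)
  read a, top $: go to s1, push YY$ → (s1, aaaaaaa, YY$)
  read a, top Y: go to s0, push XY → (s0, aaaaaa, XYY$)
  read a, top X: go to s1, push XX → (s1, aaaaa, XXYY$)
  read a, top X: go to s0, push ε → (s0, aaaa, XYY$)
  read a, top X: go to s1, push XX → (s1, aaa, XXYY$)
  read a, top X: go to s0, push ε → (s0, aa, XYY$)
  read a, top X: go to s1, push XX → (s1, a, XXYY$)
  read a, top X: go to s0, push ε → (s0, ε, XYY$)
All input consumed in state s0 with stack XYY$.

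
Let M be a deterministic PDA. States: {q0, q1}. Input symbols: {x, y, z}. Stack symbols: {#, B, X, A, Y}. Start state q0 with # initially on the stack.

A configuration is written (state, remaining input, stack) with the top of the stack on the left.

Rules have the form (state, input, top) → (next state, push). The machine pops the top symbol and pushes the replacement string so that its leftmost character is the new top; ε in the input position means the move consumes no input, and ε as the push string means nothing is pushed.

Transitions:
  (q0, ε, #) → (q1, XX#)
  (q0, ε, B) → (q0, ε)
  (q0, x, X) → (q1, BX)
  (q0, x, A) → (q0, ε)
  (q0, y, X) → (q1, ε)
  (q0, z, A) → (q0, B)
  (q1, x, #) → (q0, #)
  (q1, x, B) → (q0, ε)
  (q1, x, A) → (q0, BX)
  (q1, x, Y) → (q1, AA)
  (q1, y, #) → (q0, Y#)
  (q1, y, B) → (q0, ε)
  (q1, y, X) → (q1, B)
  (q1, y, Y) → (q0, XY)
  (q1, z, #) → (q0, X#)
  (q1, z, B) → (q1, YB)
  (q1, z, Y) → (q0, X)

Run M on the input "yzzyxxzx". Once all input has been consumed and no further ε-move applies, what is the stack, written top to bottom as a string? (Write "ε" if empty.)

AABX#

(q0, yzzyxxzx, #)
  ε-move, top #: go to q1, push XX# → (q1, yzzyxxzx, XX#)
  read y, top X: go to q1, push B → (q1, zzyxxzx, BX#)
  read z, top B: go to q1, push YB → (q1, zyxxzx, YBX#)
  read z, top Y: go to q0, push X → (q0, yxxzx, XBX#)
  read y, top X: go to q1, push ε → (q1, xxzx, BX#)
  read x, top B: go to q0, push ε → (q0, xzx, X#)
  read x, top X: go to q1, push BX → (q1, zx, BX#)
  read z, top B: go to q1, push YB → (q1, x, YBX#)
  read x, top Y: go to q1, push AA → (q1, ε, AABX#)
All input consumed in state q1 with stack AABX#.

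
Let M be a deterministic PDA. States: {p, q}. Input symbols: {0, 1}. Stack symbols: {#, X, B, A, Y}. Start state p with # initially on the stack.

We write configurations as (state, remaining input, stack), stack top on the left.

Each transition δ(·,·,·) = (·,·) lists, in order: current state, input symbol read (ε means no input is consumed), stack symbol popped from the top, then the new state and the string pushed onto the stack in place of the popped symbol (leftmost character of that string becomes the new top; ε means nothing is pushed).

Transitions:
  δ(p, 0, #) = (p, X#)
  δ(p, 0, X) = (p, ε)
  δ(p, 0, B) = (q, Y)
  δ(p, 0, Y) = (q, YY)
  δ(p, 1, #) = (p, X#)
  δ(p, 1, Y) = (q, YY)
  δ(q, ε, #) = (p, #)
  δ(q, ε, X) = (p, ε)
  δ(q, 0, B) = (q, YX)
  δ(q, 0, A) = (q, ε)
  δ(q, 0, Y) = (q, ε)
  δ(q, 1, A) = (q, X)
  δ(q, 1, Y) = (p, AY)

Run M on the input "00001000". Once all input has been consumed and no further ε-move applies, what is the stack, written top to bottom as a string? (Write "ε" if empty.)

#

(p, 00001000, #) ⊢ (p, 0001000, X#) ⊢ (p, 001000, #) ⊢ (p, 01000, X#) ⊢ (p, 1000, #) ⊢ (p, 000, X#) ⊢ (p, 00, #) ⊢ (p, 0, X#) ⊢ (p, ε, #)
All input consumed in state p with stack #.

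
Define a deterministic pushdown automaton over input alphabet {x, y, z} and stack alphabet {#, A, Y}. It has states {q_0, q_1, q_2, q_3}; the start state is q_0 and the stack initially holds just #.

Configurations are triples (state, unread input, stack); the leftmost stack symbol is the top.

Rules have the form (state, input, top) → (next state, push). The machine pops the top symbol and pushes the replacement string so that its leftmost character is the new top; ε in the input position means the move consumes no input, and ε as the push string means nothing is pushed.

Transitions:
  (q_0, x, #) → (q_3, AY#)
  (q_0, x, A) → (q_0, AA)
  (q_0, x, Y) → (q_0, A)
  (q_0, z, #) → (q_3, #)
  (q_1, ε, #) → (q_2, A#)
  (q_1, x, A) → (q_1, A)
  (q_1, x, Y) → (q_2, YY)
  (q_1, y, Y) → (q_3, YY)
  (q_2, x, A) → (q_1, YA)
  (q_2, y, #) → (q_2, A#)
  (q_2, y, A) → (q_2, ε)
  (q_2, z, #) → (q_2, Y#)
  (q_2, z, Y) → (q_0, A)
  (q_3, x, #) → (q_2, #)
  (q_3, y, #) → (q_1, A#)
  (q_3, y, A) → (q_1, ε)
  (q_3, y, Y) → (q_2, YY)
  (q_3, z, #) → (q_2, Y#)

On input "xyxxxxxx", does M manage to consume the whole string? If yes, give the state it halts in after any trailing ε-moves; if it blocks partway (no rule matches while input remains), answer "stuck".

stuck

(q_0, xyxxxxxx, #)
  read x, top #: go to q_3, push AY# → (q_3, yxxxxxx, AY#)
  read y, top A: go to q_1, push ε → (q_1, xxxxxx, Y#)
  read x, top Y: go to q_2, push YY → (q_2, xxxxx, YY#)
No transition for (q_2, x, top Y); M blocks with input xxxxx remaining.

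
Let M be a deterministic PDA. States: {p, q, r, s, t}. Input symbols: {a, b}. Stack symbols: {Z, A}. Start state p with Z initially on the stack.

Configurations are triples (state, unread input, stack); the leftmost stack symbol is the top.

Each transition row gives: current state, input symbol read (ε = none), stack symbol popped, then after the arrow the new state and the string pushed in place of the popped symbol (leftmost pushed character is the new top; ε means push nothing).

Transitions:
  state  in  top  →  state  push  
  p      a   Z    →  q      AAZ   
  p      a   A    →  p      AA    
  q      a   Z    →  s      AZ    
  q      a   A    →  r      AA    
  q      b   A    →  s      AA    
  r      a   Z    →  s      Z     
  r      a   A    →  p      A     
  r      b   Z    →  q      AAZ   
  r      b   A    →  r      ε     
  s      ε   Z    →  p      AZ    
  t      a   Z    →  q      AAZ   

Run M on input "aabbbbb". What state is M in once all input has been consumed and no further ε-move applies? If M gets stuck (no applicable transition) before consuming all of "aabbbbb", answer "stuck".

(p, aabbbbb, Z)
  read a, top Z: go to q, push AAZ → (q, abbbbb, AAZ)
  read a, top A: go to r, push AA → (r, bbbbb, AAAZ)
  read b, top A: go to r, push ε → (r, bbbb, AAZ)
  read b, top A: go to r, push ε → (r, bbb, AZ)
  read b, top A: go to r, push ε → (r, bb, Z)
  read b, top Z: go to q, push AAZ → (q, b, AAZ)
  read b, top A: go to s, push AA → (s, ε, AAAZ)
All input consumed; M is in state s.

s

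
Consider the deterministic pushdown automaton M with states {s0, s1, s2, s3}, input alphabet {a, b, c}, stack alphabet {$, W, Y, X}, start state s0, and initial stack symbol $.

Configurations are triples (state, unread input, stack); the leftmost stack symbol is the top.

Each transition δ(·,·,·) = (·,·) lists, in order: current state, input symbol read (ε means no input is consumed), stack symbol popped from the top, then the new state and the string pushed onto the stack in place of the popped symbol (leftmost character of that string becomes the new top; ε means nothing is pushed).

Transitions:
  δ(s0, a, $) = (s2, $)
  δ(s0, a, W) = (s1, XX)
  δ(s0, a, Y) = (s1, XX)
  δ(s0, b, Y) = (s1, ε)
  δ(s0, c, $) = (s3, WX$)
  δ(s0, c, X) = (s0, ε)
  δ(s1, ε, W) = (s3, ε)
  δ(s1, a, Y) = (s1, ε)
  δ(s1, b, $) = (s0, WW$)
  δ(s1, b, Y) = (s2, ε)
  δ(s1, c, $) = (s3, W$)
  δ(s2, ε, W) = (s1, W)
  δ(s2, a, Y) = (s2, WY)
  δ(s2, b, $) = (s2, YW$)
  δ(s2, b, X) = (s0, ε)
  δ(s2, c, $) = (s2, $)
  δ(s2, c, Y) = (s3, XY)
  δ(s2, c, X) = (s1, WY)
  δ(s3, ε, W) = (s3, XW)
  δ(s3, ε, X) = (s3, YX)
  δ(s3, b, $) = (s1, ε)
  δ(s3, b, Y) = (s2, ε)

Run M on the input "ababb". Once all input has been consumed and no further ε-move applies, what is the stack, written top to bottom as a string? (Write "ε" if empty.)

ε

(s0, ababb, $)
  read a, top $: go to s2, push $ → (s2, babb, $)
  read b, top $: go to s2, push YW$ → (s2, abb, YW$)
  read a, top Y: go to s2, push WY → (s2, bb, WYW$)
  ε-move, top W: go to s1, push W → (s1, bb, WYW$)
  ε-move, top W: go to s3, push ε → (s3, bb, YW$)
  read b, top Y: go to s2, push ε → (s2, b, W$)
  ε-move, top W: go to s1, push W → (s1, b, W$)
  ε-move, top W: go to s3, push ε → (s3, b, $)
  read b, top $: go to s1, push ε → (s1, ε, ε)
All input consumed in state s1 with stack ε.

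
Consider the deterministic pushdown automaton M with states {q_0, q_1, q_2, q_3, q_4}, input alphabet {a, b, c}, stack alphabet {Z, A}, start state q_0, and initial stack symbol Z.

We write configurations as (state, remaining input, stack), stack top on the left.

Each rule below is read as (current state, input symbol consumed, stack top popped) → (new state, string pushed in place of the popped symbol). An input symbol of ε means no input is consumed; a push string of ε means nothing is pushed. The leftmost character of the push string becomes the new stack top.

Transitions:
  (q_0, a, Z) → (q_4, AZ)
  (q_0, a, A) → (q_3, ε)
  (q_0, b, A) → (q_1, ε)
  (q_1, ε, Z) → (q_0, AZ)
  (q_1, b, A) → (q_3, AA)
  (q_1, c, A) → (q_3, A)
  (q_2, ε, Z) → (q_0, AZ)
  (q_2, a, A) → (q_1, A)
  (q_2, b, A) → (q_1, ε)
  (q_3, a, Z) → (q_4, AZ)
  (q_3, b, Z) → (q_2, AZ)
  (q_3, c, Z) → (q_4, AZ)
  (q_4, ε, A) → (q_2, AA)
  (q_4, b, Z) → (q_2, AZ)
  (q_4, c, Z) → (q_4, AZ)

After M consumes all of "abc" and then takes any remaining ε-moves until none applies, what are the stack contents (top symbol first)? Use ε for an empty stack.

AZ

(q_0, abc, Z)
  read a, top Z: go to q_4, push AZ → (q_4, bc, AZ)
  ε-move, top A: go to q_2, push AA → (q_2, bc, AAZ)
  read b, top A: go to q_1, push ε → (q_1, c, AZ)
  read c, top A: go to q_3, push A → (q_3, ε, AZ)
All input consumed in state q_3 with stack AZ.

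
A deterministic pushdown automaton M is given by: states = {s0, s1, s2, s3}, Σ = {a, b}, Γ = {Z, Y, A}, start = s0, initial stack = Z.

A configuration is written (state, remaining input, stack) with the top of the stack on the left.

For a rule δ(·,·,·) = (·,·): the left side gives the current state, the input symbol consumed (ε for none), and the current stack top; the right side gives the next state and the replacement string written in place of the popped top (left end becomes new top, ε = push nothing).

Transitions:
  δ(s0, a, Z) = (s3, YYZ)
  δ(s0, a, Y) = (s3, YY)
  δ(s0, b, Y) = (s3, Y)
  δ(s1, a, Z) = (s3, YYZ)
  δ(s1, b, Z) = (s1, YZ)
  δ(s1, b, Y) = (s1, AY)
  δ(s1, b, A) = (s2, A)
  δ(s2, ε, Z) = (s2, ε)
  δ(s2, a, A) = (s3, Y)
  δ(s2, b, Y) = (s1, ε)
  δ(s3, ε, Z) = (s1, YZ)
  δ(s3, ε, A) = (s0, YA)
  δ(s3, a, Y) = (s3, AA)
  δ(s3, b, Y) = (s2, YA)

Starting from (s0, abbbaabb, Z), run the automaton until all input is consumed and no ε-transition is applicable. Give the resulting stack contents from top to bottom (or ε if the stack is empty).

(s0, abbbaabb, Z)
  read a, top Z: go to s3, push YYZ → (s3, bbbaabb, YYZ)
  read b, top Y: go to s2, push YA → (s2, bbaabb, YAYZ)
  read b, top Y: go to s1, push ε → (s1, baabb, AYZ)
  read b, top A: go to s2, push A → (s2, aabb, AYZ)
  read a, top A: go to s3, push Y → (s3, abb, YYZ)
  read a, top Y: go to s3, push AA → (s3, bb, AAYZ)
  ε-move, top A: go to s0, push YA → (s0, bb, YAAYZ)
  read b, top Y: go to s3, push Y → (s3, b, YAAYZ)
  read b, top Y: go to s2, push YA → (s2, ε, YAAAYZ)
All input consumed in state s2 with stack YAAAYZ.

YAAAYZ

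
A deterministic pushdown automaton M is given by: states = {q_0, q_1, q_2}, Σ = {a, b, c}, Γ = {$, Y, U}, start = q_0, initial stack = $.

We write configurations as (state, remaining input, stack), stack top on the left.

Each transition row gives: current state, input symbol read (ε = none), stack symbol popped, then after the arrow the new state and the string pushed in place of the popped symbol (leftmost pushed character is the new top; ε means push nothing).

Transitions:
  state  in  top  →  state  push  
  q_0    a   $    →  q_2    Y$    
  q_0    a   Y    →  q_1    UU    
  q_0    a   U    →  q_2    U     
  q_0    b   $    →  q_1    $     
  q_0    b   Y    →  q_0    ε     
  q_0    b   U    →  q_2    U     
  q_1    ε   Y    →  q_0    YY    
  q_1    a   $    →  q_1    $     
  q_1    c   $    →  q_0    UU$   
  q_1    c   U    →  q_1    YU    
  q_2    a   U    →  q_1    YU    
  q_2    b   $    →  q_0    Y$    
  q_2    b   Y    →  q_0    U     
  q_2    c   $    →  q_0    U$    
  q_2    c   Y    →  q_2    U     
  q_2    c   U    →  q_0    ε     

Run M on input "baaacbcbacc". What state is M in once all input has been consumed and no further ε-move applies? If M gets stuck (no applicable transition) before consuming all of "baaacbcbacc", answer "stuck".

stuck

(q_0, baaacbcbacc, $) ⊢ (q_1, aaacbcbacc, $) ⊢ (q_1, aacbcbacc, $) ⊢ (q_1, acbcbacc, $) ⊢ (q_1, cbcbacc, $) ⊢ (q_0, bcbacc, UU$) ⊢ (q_2, cbacc, UU$) ⊢ (q_0, bacc, U$) ⊢ (q_2, acc, U$) ⊢ (q_1, cc, YU$) ⊢ (q_0, cc, YYU$)
No transition for (q_0, c, top Y); M blocks with input cc remaining.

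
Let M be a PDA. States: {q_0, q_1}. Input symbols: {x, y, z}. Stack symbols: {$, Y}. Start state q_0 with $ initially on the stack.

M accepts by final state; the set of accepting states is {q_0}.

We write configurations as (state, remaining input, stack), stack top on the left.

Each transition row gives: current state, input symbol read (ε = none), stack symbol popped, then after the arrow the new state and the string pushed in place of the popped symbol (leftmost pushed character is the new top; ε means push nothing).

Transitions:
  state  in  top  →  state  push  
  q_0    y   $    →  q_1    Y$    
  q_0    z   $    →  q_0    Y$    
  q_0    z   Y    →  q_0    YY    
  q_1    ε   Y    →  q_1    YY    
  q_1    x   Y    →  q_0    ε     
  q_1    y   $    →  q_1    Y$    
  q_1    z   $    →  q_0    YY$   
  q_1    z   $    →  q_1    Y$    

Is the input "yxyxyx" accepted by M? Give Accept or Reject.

One accepting computation: (q_0, yxyxyx, $) ⊢ (q_1, xyxyx, Y$) ⊢ (q_0, yxyx, $) ⊢ (q_1, xyx, Y$) ⊢ (q_0, yx, $) ⊢ (q_1, x, Y$) ⊢ (q_0, ε, $)
All input consumed and state q_0 ∈ F.

Accept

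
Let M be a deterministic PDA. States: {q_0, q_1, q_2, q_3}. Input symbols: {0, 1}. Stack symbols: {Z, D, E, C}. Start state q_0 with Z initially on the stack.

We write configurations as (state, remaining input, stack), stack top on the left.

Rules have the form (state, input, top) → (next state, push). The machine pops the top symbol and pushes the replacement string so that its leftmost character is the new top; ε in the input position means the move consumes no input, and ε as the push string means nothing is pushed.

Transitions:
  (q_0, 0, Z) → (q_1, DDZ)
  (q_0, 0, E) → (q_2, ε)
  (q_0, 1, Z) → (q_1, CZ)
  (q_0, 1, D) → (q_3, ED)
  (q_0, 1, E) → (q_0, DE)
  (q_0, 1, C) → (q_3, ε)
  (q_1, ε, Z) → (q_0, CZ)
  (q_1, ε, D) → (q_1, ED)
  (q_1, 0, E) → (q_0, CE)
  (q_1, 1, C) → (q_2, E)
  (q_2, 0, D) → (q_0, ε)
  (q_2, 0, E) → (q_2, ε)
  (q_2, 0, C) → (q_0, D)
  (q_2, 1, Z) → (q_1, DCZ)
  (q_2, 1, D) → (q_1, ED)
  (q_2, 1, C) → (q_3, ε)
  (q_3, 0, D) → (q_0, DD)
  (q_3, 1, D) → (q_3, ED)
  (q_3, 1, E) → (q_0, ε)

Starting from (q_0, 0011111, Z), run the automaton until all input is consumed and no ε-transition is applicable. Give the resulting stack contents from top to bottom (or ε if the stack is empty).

EDDZ

(q_0, 0011111, Z)
  read 0, top Z: go to q_1, push DDZ → (q_1, 011111, DDZ)
  ε-move, top D: go to q_1, push ED → (q_1, 011111, EDDZ)
  read 0, top E: go to q_0, push CE → (q_0, 11111, CEDDZ)
  read 1, top C: go to q_3, push ε → (q_3, 1111, EDDZ)
  read 1, top E: go to q_0, push ε → (q_0, 111, DDZ)
  read 1, top D: go to q_3, push ED → (q_3, 11, EDDZ)
  read 1, top E: go to q_0, push ε → (q_0, 1, DDZ)
  read 1, top D: go to q_3, push ED → (q_3, ε, EDDZ)
All input consumed in state q_3 with stack EDDZ.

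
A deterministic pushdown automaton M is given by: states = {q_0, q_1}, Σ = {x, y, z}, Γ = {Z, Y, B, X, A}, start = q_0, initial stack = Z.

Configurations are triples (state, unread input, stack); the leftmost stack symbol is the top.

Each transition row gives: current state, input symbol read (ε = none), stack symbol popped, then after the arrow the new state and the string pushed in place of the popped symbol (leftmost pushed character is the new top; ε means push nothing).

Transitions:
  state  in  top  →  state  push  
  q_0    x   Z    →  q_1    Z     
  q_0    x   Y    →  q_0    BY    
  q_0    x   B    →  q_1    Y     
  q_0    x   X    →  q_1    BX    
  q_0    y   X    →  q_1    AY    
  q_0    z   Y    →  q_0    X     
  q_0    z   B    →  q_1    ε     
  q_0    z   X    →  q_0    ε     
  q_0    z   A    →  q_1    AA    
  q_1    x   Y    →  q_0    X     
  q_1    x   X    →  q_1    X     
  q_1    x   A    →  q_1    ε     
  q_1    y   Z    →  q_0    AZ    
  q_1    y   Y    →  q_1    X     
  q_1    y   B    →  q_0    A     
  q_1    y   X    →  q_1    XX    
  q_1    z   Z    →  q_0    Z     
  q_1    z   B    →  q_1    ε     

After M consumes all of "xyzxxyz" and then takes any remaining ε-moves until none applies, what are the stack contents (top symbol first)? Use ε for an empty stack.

AAZ

(q_0, xyzxxyz, Z)
  read x, top Z: go to q_1, push Z → (q_1, yzxxyz, Z)
  read y, top Z: go to q_0, push AZ → (q_0, zxxyz, AZ)
  read z, top A: go to q_1, push AA → (q_1, xxyz, AAZ)
  read x, top A: go to q_1, push ε → (q_1, xyz, AZ)
  read x, top A: go to q_1, push ε → (q_1, yz, Z)
  read y, top Z: go to q_0, push AZ → (q_0, z, AZ)
  read z, top A: go to q_1, push AA → (q_1, ε, AAZ)
All input consumed in state q_1 with stack AAZ.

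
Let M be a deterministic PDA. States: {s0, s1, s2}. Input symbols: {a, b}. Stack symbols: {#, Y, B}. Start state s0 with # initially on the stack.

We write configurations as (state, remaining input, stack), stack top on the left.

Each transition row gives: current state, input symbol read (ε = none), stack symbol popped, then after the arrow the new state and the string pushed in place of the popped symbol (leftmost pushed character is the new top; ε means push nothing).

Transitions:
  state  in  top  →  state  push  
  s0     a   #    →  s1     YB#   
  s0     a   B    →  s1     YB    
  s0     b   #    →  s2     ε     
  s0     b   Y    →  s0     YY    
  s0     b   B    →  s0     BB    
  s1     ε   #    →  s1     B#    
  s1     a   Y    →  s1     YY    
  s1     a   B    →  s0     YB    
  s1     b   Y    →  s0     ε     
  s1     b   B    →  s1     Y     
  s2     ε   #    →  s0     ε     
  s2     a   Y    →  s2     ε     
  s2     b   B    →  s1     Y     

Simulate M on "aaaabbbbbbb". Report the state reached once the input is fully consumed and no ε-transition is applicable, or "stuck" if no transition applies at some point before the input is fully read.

(s0, aaaabbbbbbb, #) ⊢ (s1, aaabbbbbbb, YB#) ⊢ (s1, aabbbbbbb, YYB#) ⊢ (s1, abbbbbbb, YYYB#) ⊢ (s1, bbbbbbb, YYYYB#) ⊢ (s0, bbbbbb, YYYB#) ⊢ (s0, bbbbb, YYYYB#) ⊢ (s0, bbbb, YYYYYB#) ⊢ (s0, bbb, YYYYYYB#) ⊢ (s0, bb, YYYYYYYB#) ⊢ (s0, b, YYYYYYYYB#) ⊢ (s0, ε, YYYYYYYYYB#)
All input consumed; M is in state s0.

s0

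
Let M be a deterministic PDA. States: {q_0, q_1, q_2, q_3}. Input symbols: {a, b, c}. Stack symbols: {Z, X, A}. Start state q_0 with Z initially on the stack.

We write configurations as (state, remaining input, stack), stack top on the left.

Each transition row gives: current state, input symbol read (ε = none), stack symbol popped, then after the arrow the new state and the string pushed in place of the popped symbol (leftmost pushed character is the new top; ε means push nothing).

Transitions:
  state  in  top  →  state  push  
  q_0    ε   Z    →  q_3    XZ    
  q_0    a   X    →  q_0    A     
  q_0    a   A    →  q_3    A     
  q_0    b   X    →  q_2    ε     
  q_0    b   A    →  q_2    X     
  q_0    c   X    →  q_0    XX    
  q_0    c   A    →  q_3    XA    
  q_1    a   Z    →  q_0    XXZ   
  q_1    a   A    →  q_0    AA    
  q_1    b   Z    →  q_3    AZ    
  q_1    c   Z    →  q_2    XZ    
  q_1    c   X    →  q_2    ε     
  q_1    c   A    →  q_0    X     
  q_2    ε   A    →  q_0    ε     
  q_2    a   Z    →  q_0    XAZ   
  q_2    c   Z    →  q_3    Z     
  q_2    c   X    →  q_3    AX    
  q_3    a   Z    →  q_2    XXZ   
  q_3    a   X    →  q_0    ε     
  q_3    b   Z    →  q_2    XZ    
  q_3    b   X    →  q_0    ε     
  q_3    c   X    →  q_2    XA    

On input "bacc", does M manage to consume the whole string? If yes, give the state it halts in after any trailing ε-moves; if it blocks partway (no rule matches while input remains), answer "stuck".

q_3

(q_0, bacc, Z) ⊢ (q_3, bacc, XZ) ⊢ (q_0, acc, Z) ⊢ (q_3, acc, XZ) ⊢ (q_0, cc, Z) ⊢ (q_3, cc, XZ) ⊢ (q_2, c, XAZ) ⊢ (q_3, ε, AXAZ)
All input consumed; M is in state q_3.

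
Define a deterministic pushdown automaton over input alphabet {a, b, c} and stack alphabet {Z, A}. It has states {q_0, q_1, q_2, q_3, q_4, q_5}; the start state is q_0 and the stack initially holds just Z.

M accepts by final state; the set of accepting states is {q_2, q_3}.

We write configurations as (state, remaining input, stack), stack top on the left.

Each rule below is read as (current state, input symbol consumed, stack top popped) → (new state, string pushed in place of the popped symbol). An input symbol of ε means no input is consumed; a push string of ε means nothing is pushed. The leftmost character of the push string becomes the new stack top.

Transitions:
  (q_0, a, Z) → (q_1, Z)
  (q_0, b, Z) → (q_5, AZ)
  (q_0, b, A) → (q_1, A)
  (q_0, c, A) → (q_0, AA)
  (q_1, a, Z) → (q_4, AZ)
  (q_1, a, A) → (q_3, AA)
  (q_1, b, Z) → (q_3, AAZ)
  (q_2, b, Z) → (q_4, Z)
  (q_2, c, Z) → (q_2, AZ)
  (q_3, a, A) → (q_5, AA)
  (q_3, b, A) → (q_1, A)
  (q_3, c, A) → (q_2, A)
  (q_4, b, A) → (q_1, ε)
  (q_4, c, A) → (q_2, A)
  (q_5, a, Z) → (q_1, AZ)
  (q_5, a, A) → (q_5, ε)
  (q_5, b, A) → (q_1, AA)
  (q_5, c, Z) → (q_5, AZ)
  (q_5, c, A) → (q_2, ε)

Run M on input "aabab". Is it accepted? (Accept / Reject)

Reject

(q_0, aabab, Z)
  read a, top Z: go to q_1, push Z → (q_1, abab, Z)
  read a, top Z: go to q_4, push AZ → (q_4, bab, AZ)
  read b, top A: go to q_1, push ε → (q_1, ab, Z)
  read a, top Z: go to q_4, push AZ → (q_4, b, AZ)
  read b, top A: go to q_1, push ε → (q_1, ε, Z)
All input consumed; state q_1 ∉ F and no further ε-move applies.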